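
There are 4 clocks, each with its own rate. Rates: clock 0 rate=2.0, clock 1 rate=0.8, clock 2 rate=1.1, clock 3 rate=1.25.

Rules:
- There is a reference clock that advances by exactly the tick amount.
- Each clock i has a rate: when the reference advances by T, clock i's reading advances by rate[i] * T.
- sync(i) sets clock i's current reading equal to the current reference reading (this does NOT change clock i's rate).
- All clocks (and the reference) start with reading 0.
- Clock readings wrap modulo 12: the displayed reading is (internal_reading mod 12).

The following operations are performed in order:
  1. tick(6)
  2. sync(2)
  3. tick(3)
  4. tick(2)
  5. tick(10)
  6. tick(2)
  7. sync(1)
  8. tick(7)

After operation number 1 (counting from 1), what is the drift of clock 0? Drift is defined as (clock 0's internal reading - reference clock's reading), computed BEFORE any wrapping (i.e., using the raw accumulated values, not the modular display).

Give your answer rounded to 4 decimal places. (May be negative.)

Answer: 6.0000

Derivation:
After op 1 tick(6): ref=6.0000 raw=[12.0000 4.8000 6.6000 7.5000]
Drift of clock 0 after op 1: 12.0000 - 6.0000 = 6.0000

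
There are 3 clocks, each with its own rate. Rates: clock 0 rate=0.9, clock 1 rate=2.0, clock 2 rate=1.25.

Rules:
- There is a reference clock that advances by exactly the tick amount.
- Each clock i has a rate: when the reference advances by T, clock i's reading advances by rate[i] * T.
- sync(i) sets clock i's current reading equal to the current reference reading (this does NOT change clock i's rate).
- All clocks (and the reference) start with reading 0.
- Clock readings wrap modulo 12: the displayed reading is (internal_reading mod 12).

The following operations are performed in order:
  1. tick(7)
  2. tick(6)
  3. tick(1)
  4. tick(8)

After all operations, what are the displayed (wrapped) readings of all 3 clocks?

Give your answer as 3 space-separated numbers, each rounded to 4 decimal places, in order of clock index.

Answer: 7.8000 8.0000 3.5000

Derivation:
After op 1 tick(7): ref=7.0000 raw=[6.3000 14.0000 8.7500]
After op 2 tick(6): ref=13.0000 raw=[11.7000 26.0000 16.2500]
After op 3 tick(1): ref=14.0000 raw=[12.6000 28.0000 17.5000]
After op 4 tick(8): ref=22.0000 raw=[19.8000 44.0000 27.5000]
Wrap final raw readings (mod 12): 19.8000 mod 12 = 7.8000; 44.0000 mod 12 = 8.0000; 27.5000 mod 12 = 3.5000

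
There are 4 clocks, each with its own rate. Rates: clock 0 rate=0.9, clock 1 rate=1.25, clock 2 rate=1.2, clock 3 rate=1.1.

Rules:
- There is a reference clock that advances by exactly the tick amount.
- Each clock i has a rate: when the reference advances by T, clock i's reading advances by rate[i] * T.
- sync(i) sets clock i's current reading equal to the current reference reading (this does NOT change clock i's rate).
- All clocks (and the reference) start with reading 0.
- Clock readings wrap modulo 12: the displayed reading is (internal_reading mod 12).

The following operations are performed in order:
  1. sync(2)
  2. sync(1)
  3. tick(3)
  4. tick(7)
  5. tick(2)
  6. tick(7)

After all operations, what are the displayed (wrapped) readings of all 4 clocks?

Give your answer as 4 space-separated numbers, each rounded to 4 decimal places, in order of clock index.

Answer: 5.1000 11.7500 10.8000 8.9000

Derivation:
After op 1 sync(2): ref=0.0000 raw=[0.0000 0.0000 0.0000 0.0000]
After op 2 sync(1): ref=0.0000 raw=[0.0000 0.0000 0.0000 0.0000]
After op 3 tick(3): ref=3.0000 raw=[2.7000 3.7500 3.6000 3.3000]
After op 4 tick(7): ref=10.0000 raw=[9.0000 12.5000 12.0000 11.0000]
After op 5 tick(2): ref=12.0000 raw=[10.8000 15.0000 14.4000 13.2000]
After op 6 tick(7): ref=19.0000 raw=[17.1000 23.7500 22.8000 20.9000]
Wrap final raw readings (mod 12): 17.1000 mod 12 = 5.1000; 23.7500 mod 12 = 11.7500; 22.8000 mod 12 = 10.8000; 20.9000 mod 12 = 8.9000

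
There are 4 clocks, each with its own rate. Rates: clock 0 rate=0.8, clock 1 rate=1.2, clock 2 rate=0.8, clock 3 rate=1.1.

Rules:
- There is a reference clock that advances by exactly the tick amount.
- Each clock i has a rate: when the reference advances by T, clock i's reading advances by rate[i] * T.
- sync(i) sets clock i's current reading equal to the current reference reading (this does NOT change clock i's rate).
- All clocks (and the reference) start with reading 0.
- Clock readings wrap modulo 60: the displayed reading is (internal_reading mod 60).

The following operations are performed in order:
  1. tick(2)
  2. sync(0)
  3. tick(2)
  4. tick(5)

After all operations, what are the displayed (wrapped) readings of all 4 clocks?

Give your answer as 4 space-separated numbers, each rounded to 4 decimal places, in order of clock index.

After op 1 tick(2): ref=2.0000 raw=[1.6000 2.4000 1.6000 2.2000]
After op 2 sync(0): ref=2.0000 raw=[2.0000 2.4000 1.6000 2.2000]
After op 3 tick(2): ref=4.0000 raw=[3.6000 4.8000 3.2000 4.4000]
After op 4 tick(5): ref=9.0000 raw=[7.6000 10.8000 7.2000 9.9000]
Wrap final raw readings (mod 60): 7.6000 mod 60 = 7.6000; 10.8000 mod 60 = 10.8000; 7.2000 mod 60 = 7.2000; 9.9000 mod 60 = 9.9000

Answer: 7.6000 10.8000 7.2000 9.9000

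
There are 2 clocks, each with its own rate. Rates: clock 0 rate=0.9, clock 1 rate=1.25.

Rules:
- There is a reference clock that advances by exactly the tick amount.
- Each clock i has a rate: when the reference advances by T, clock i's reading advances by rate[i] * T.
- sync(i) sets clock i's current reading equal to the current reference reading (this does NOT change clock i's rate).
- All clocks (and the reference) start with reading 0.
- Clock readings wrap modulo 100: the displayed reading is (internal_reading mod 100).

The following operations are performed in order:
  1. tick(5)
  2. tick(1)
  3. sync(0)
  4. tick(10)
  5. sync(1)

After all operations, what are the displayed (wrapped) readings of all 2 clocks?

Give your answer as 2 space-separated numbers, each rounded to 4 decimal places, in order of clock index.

Answer: 15.0000 16.0000

Derivation:
After op 1 tick(5): ref=5.0000 raw=[4.5000 6.2500]
After op 2 tick(1): ref=6.0000 raw=[5.4000 7.5000]
After op 3 sync(0): ref=6.0000 raw=[6.0000 7.5000]
After op 4 tick(10): ref=16.0000 raw=[15.0000 20.0000]
After op 5 sync(1): ref=16.0000 raw=[15.0000 16.0000]
Wrap final raw readings (mod 100): 15.0000 mod 100 = 15.0000; 16.0000 mod 100 = 16.0000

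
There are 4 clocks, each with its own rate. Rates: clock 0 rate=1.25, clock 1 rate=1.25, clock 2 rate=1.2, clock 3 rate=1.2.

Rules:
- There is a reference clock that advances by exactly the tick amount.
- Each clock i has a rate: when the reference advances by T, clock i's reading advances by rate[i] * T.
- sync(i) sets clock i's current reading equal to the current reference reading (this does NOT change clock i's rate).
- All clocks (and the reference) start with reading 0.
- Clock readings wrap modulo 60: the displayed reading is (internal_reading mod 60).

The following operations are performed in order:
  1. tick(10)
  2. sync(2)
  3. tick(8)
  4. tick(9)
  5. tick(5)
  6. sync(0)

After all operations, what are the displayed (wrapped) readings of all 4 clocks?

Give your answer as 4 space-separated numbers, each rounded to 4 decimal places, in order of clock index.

After op 1 tick(10): ref=10.0000 raw=[12.5000 12.5000 12.0000 12.0000]
After op 2 sync(2): ref=10.0000 raw=[12.5000 12.5000 10.0000 12.0000]
After op 3 tick(8): ref=18.0000 raw=[22.5000 22.5000 19.6000 21.6000]
After op 4 tick(9): ref=27.0000 raw=[33.7500 33.7500 30.4000 32.4000]
After op 5 tick(5): ref=32.0000 raw=[40.0000 40.0000 36.4000 38.4000]
After op 6 sync(0): ref=32.0000 raw=[32.0000 40.0000 36.4000 38.4000]
Wrap final raw readings (mod 60): 32.0000 mod 60 = 32.0000; 40.0000 mod 60 = 40.0000; 36.4000 mod 60 = 36.4000; 38.4000 mod 60 = 38.4000

Answer: 32.0000 40.0000 36.4000 38.4000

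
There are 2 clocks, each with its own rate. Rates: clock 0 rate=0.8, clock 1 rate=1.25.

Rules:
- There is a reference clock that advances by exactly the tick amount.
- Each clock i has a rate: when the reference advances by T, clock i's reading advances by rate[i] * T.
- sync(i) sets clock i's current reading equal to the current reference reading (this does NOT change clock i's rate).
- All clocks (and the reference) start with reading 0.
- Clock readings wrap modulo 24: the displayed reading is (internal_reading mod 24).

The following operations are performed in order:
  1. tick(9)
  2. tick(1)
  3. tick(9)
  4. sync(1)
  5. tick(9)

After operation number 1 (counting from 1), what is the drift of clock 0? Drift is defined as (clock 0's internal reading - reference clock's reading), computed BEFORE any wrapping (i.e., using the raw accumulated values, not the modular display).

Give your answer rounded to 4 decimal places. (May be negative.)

Answer: -1.8000

Derivation:
After op 1 tick(9): ref=9.0000 raw=[7.2000 11.2500]
Drift of clock 0 after op 1: 7.2000 - 9.0000 = -1.8000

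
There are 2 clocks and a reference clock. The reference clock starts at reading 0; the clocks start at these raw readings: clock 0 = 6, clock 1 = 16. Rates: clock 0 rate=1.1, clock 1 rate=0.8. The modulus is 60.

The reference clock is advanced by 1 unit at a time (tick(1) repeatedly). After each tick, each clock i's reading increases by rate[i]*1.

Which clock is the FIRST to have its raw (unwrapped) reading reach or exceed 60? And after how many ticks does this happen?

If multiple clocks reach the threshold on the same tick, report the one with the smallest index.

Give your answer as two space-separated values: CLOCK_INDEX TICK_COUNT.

Answer: 0 50

Derivation:
clock 0: start=6, rate=1.1, needs 60-6 = 54; ticks = ceil(54/1.1) = ceil(49.0909) = 50; reading at tick 50 = 6 + 1.1*50 = 61.0000
clock 1: start=16, rate=0.8, needs 60-16 = 44; ticks = ceil(44/0.8) = ceil(55.0000) = 55; reading at tick 55 = 16 + 0.8*55 = 60.0000
Minimum tick count = 50; winners = [0]; smallest index = 0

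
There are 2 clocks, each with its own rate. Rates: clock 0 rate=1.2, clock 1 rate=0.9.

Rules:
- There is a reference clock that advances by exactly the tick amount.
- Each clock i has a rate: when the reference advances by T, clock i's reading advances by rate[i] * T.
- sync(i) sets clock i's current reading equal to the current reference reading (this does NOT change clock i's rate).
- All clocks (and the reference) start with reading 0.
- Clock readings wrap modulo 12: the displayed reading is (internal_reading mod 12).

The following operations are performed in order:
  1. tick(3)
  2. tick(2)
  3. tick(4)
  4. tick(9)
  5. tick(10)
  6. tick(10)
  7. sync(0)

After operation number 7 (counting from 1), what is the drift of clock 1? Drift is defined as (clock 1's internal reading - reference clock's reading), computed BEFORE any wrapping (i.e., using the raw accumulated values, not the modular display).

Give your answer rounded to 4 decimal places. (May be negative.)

Answer: -3.8000

Derivation:
After op 1 tick(3): ref=3.0000 raw=[3.6000 2.7000]
After op 2 tick(2): ref=5.0000 raw=[6.0000 4.5000]
After op 3 tick(4): ref=9.0000 raw=[10.8000 8.1000]
After op 4 tick(9): ref=18.0000 raw=[21.6000 16.2000]
After op 5 tick(10): ref=28.0000 raw=[33.6000 25.2000]
After op 6 tick(10): ref=38.0000 raw=[45.6000 34.2000]
After op 7 sync(0): ref=38.0000 raw=[38.0000 34.2000]
Drift of clock 1 after op 7: 34.2000 - 38.0000 = -3.8000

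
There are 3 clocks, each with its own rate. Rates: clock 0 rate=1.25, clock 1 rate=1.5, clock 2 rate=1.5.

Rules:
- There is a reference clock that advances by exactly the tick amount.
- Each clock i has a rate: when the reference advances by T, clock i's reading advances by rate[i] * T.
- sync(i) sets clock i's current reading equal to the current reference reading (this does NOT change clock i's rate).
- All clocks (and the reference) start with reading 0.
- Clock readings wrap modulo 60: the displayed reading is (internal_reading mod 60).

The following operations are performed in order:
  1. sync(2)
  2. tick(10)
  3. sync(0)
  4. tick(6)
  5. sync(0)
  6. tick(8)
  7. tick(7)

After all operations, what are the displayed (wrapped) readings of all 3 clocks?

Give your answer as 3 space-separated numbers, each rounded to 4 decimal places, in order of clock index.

Answer: 34.7500 46.5000 46.5000

Derivation:
After op 1 sync(2): ref=0.0000 raw=[0.0000 0.0000 0.0000]
After op 2 tick(10): ref=10.0000 raw=[12.5000 15.0000 15.0000]
After op 3 sync(0): ref=10.0000 raw=[10.0000 15.0000 15.0000]
After op 4 tick(6): ref=16.0000 raw=[17.5000 24.0000 24.0000]
After op 5 sync(0): ref=16.0000 raw=[16.0000 24.0000 24.0000]
After op 6 tick(8): ref=24.0000 raw=[26.0000 36.0000 36.0000]
After op 7 tick(7): ref=31.0000 raw=[34.7500 46.5000 46.5000]
Wrap final raw readings (mod 60): 34.7500 mod 60 = 34.7500; 46.5000 mod 60 = 46.5000; 46.5000 mod 60 = 46.5000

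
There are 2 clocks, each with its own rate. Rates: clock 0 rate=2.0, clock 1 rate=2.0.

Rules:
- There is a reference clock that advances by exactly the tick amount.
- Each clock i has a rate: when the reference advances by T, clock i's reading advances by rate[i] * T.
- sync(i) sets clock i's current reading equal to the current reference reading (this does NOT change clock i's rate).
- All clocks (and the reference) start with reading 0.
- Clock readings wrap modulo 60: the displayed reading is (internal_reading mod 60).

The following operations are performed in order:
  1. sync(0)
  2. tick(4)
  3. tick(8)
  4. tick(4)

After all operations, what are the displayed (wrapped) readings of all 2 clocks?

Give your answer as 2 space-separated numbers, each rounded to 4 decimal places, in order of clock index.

After op 1 sync(0): ref=0.0000 raw=[0.0000 0.0000]
After op 2 tick(4): ref=4.0000 raw=[8.0000 8.0000]
After op 3 tick(8): ref=12.0000 raw=[24.0000 24.0000]
After op 4 tick(4): ref=16.0000 raw=[32.0000 32.0000]
Wrap final raw readings (mod 60): 32.0000 mod 60 = 32.0000; 32.0000 mod 60 = 32.0000

Answer: 32.0000 32.0000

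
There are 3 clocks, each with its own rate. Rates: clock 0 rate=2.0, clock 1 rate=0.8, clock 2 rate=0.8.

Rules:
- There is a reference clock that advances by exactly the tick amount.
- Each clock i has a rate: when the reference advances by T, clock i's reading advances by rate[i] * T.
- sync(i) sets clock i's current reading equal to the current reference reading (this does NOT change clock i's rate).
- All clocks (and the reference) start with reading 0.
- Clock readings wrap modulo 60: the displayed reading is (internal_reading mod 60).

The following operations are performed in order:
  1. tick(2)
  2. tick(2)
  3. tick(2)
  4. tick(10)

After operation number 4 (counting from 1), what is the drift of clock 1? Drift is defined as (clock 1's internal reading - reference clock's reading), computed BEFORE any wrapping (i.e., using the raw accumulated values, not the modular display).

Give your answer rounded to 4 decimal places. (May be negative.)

After op 1 tick(2): ref=2.0000 raw=[4.0000 1.6000 1.6000]
After op 2 tick(2): ref=4.0000 raw=[8.0000 3.2000 3.2000]
After op 3 tick(2): ref=6.0000 raw=[12.0000 4.8000 4.8000]
After op 4 tick(10): ref=16.0000 raw=[32.0000 12.8000 12.8000]
Drift of clock 1 after op 4: 12.8000 - 16.0000 = -3.2000

Answer: -3.2000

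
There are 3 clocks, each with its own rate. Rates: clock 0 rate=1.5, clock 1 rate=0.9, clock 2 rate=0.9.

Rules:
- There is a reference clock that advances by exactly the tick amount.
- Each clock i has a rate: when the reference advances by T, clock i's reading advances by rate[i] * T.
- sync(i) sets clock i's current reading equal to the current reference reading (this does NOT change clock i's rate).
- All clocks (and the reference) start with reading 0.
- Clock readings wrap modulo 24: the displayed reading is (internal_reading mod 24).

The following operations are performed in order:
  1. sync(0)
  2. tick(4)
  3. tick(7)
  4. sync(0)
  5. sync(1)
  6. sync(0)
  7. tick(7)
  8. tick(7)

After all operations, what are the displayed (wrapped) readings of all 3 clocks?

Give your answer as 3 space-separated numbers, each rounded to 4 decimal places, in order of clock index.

Answer: 8.0000 23.6000 22.5000

Derivation:
After op 1 sync(0): ref=0.0000 raw=[0.0000 0.0000 0.0000]
After op 2 tick(4): ref=4.0000 raw=[6.0000 3.6000 3.6000]
After op 3 tick(7): ref=11.0000 raw=[16.5000 9.9000 9.9000]
After op 4 sync(0): ref=11.0000 raw=[11.0000 9.9000 9.9000]
After op 5 sync(1): ref=11.0000 raw=[11.0000 11.0000 9.9000]
After op 6 sync(0): ref=11.0000 raw=[11.0000 11.0000 9.9000]
After op 7 tick(7): ref=18.0000 raw=[21.5000 17.3000 16.2000]
After op 8 tick(7): ref=25.0000 raw=[32.0000 23.6000 22.5000]
Wrap final raw readings (mod 24): 32.0000 mod 24 = 8.0000; 23.6000 mod 24 = 23.6000; 22.5000 mod 24 = 22.5000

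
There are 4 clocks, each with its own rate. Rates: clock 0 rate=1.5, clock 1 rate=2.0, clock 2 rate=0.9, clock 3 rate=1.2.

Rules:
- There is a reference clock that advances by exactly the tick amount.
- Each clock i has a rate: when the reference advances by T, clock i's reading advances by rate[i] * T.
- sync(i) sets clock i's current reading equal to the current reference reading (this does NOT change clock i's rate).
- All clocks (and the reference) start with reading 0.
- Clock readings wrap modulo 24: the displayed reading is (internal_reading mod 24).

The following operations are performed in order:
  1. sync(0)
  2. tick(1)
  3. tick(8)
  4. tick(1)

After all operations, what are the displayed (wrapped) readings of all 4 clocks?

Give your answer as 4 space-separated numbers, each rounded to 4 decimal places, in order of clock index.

After op 1 sync(0): ref=0.0000 raw=[0.0000 0.0000 0.0000 0.0000]
After op 2 tick(1): ref=1.0000 raw=[1.5000 2.0000 0.9000 1.2000]
After op 3 tick(8): ref=9.0000 raw=[13.5000 18.0000 8.1000 10.8000]
After op 4 tick(1): ref=10.0000 raw=[15.0000 20.0000 9.0000 12.0000]
Wrap final raw readings (mod 24): 15.0000 mod 24 = 15.0000; 20.0000 mod 24 = 20.0000; 9.0000 mod 24 = 9.0000; 12.0000 mod 24 = 12.0000

Answer: 15.0000 20.0000 9.0000 12.0000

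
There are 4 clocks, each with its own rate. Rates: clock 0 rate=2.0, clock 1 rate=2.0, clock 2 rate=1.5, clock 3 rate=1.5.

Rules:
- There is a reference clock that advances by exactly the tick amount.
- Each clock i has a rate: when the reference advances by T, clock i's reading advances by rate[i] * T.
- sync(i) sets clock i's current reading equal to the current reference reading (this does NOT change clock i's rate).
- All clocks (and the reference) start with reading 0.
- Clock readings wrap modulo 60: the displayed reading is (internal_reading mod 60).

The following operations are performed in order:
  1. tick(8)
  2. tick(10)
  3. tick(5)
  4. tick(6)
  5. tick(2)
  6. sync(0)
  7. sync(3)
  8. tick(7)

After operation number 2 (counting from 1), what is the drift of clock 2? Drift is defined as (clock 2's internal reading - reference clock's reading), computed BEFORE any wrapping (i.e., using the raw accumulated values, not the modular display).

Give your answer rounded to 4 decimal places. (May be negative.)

After op 1 tick(8): ref=8.0000 raw=[16.0000 16.0000 12.0000 12.0000]
After op 2 tick(10): ref=18.0000 raw=[36.0000 36.0000 27.0000 27.0000]
Drift of clock 2 after op 2: 27.0000 - 18.0000 = 9.0000

Answer: 9.0000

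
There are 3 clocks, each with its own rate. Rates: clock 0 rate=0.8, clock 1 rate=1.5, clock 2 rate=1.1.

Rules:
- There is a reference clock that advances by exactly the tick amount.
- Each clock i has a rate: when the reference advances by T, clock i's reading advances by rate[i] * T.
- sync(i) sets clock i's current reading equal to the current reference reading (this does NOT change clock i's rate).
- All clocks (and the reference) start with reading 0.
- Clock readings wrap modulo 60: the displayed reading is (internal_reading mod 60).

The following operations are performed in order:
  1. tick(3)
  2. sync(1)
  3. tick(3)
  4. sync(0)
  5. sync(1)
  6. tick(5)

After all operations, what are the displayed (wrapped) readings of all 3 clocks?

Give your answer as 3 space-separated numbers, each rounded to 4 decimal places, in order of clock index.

Answer: 10.0000 13.5000 12.1000

Derivation:
After op 1 tick(3): ref=3.0000 raw=[2.4000 4.5000 3.3000]
After op 2 sync(1): ref=3.0000 raw=[2.4000 3.0000 3.3000]
After op 3 tick(3): ref=6.0000 raw=[4.8000 7.5000 6.6000]
After op 4 sync(0): ref=6.0000 raw=[6.0000 7.5000 6.6000]
After op 5 sync(1): ref=6.0000 raw=[6.0000 6.0000 6.6000]
After op 6 tick(5): ref=11.0000 raw=[10.0000 13.5000 12.1000]
Wrap final raw readings (mod 60): 10.0000 mod 60 = 10.0000; 13.5000 mod 60 = 13.5000; 12.1000 mod 60 = 12.1000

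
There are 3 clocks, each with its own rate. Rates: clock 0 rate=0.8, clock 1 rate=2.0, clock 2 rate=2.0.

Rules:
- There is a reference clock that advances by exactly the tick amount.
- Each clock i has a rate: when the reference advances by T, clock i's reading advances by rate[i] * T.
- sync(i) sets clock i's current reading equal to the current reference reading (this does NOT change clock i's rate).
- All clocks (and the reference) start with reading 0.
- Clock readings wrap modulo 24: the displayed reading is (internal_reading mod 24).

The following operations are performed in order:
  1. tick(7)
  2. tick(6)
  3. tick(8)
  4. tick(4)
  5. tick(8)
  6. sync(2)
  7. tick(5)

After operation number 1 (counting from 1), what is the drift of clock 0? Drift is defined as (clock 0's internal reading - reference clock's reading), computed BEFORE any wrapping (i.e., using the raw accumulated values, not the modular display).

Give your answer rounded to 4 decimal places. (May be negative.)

Answer: -1.4000

Derivation:
After op 1 tick(7): ref=7.0000 raw=[5.6000 14.0000 14.0000]
Drift of clock 0 after op 1: 5.6000 - 7.0000 = -1.4000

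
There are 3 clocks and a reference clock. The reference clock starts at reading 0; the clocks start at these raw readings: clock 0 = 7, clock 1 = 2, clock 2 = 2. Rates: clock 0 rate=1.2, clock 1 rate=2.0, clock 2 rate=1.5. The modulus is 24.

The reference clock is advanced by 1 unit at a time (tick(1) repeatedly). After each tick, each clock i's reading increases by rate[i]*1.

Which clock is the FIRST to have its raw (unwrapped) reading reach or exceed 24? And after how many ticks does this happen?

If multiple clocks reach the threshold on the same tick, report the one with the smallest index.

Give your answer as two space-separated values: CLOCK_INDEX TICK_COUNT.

clock 0: start=7, rate=1.2, needs 24-7 = 17; ticks = ceil(17/1.2) = ceil(14.1667) = 15; reading at tick 15 = 7 + 1.2*15 = 25.0000
clock 1: start=2, rate=2.0, needs 24-2 = 22; ticks = ceil(22/2.0) = ceil(11.0000) = 11; reading at tick 11 = 2 + 2.0*11 = 24.0000
clock 2: start=2, rate=1.5, needs 24-2 = 22; ticks = ceil(22/1.5) = ceil(14.6667) = 15; reading at tick 15 = 2 + 1.5*15 = 24.5000
Minimum tick count = 11; winners = [1]; smallest index = 1

Answer: 1 11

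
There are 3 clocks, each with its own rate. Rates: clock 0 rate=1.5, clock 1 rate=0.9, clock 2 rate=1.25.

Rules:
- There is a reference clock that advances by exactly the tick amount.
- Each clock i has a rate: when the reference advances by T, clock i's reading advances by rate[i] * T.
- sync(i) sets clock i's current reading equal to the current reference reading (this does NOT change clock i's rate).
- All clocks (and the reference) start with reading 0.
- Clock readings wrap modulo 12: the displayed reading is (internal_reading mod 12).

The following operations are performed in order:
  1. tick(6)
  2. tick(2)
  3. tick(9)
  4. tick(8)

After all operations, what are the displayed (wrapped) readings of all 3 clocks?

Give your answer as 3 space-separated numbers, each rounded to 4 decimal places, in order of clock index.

Answer: 1.5000 10.5000 7.2500

Derivation:
After op 1 tick(6): ref=6.0000 raw=[9.0000 5.4000 7.5000]
After op 2 tick(2): ref=8.0000 raw=[12.0000 7.2000 10.0000]
After op 3 tick(9): ref=17.0000 raw=[25.5000 15.3000 21.2500]
After op 4 tick(8): ref=25.0000 raw=[37.5000 22.5000 31.2500]
Wrap final raw readings (mod 12): 37.5000 mod 12 = 1.5000; 22.5000 mod 12 = 10.5000; 31.2500 mod 12 = 7.2500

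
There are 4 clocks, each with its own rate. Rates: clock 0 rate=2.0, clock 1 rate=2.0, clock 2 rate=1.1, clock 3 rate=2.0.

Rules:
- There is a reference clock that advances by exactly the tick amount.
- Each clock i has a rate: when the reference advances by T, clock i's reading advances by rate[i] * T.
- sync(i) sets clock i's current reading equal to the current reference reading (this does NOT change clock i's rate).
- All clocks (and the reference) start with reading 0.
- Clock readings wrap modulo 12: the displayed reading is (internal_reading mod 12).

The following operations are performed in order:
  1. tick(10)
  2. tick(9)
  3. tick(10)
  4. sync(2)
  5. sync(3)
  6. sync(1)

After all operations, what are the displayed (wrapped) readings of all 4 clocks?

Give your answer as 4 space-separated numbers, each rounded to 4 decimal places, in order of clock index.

Answer: 10.0000 5.0000 5.0000 5.0000

Derivation:
After op 1 tick(10): ref=10.0000 raw=[20.0000 20.0000 11.0000 20.0000]
After op 2 tick(9): ref=19.0000 raw=[38.0000 38.0000 20.9000 38.0000]
After op 3 tick(10): ref=29.0000 raw=[58.0000 58.0000 31.9000 58.0000]
After op 4 sync(2): ref=29.0000 raw=[58.0000 58.0000 29.0000 58.0000]
After op 5 sync(3): ref=29.0000 raw=[58.0000 58.0000 29.0000 29.0000]
After op 6 sync(1): ref=29.0000 raw=[58.0000 29.0000 29.0000 29.0000]
Wrap final raw readings (mod 12): 58.0000 mod 12 = 10.0000; 29.0000 mod 12 = 5.0000; 29.0000 mod 12 = 5.0000; 29.0000 mod 12 = 5.0000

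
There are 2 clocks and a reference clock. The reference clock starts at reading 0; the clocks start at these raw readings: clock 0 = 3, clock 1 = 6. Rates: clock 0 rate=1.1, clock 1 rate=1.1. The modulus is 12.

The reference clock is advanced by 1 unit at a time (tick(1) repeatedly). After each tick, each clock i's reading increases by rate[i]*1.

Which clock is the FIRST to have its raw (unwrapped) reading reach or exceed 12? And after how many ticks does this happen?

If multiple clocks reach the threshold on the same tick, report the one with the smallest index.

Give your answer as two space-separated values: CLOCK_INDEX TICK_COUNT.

clock 0: start=3, rate=1.1, needs 12-3 = 9; ticks = ceil(9/1.1) = ceil(8.1818) = 9; reading at tick 9 = 3 + 1.1*9 = 12.9000
clock 1: start=6, rate=1.1, needs 12-6 = 6; ticks = ceil(6/1.1) = ceil(5.4545) = 6; reading at tick 6 = 6 + 1.1*6 = 12.6000
Minimum tick count = 6; winners = [1]; smallest index = 1

Answer: 1 6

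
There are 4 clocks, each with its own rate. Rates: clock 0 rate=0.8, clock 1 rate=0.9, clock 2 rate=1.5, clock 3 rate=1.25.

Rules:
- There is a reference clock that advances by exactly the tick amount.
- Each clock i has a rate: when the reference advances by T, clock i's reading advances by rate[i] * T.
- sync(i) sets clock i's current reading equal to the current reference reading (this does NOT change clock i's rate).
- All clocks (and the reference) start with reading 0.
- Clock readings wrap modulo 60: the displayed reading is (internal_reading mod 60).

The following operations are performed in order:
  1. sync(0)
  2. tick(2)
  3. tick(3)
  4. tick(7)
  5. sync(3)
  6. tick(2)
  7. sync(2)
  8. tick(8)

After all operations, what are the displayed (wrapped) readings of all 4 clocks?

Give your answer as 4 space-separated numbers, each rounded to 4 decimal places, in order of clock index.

Answer: 17.6000 19.8000 26.0000 24.5000

Derivation:
After op 1 sync(0): ref=0.0000 raw=[0.0000 0.0000 0.0000 0.0000]
After op 2 tick(2): ref=2.0000 raw=[1.6000 1.8000 3.0000 2.5000]
After op 3 tick(3): ref=5.0000 raw=[4.0000 4.5000 7.5000 6.2500]
After op 4 tick(7): ref=12.0000 raw=[9.6000 10.8000 18.0000 15.0000]
After op 5 sync(3): ref=12.0000 raw=[9.6000 10.8000 18.0000 12.0000]
After op 6 tick(2): ref=14.0000 raw=[11.2000 12.6000 21.0000 14.5000]
After op 7 sync(2): ref=14.0000 raw=[11.2000 12.6000 14.0000 14.5000]
After op 8 tick(8): ref=22.0000 raw=[17.6000 19.8000 26.0000 24.5000]
Wrap final raw readings (mod 60): 17.6000 mod 60 = 17.6000; 19.8000 mod 60 = 19.8000; 26.0000 mod 60 = 26.0000; 24.5000 mod 60 = 24.5000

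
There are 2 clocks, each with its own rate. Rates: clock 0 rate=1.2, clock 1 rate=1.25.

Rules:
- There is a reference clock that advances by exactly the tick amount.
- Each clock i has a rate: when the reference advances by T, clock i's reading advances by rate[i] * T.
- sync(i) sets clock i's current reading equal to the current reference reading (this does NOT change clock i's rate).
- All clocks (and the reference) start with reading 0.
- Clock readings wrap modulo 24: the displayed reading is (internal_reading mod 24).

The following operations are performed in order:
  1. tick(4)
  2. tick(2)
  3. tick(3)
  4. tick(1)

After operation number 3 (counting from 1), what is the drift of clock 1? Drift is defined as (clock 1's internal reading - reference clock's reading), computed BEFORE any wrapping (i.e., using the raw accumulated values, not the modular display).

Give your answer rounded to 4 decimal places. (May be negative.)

After op 1 tick(4): ref=4.0000 raw=[4.8000 5.0000]
After op 2 tick(2): ref=6.0000 raw=[7.2000 7.5000]
After op 3 tick(3): ref=9.0000 raw=[10.8000 11.2500]
Drift of clock 1 after op 3: 11.2500 - 9.0000 = 2.2500

Answer: 2.2500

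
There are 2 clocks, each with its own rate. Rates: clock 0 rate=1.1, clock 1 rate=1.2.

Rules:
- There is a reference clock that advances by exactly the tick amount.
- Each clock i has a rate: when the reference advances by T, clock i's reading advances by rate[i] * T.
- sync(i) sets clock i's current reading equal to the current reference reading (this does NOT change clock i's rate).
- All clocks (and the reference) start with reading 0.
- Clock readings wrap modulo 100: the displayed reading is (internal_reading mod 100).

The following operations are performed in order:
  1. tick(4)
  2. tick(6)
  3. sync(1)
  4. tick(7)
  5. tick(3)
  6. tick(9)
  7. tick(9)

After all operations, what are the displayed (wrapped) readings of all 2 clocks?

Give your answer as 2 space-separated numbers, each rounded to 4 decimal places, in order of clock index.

After op 1 tick(4): ref=4.0000 raw=[4.4000 4.8000]
After op 2 tick(6): ref=10.0000 raw=[11.0000 12.0000]
After op 3 sync(1): ref=10.0000 raw=[11.0000 10.0000]
After op 4 tick(7): ref=17.0000 raw=[18.7000 18.4000]
After op 5 tick(3): ref=20.0000 raw=[22.0000 22.0000]
After op 6 tick(9): ref=29.0000 raw=[31.9000 32.8000]
After op 7 tick(9): ref=38.0000 raw=[41.8000 43.6000]
Wrap final raw readings (mod 100): 41.8000 mod 100 = 41.8000; 43.6000 mod 100 = 43.6000

Answer: 41.8000 43.6000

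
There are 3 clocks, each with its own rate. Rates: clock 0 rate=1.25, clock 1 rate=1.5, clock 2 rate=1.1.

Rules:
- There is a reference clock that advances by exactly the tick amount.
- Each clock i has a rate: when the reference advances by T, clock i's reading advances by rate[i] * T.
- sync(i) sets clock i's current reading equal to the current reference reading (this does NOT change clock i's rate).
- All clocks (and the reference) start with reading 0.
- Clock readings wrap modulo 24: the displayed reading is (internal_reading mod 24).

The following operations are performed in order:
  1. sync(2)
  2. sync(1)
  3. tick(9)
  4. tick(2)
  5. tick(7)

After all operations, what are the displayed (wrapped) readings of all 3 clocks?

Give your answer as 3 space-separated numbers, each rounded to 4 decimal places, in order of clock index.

Answer: 22.5000 3.0000 19.8000

Derivation:
After op 1 sync(2): ref=0.0000 raw=[0.0000 0.0000 0.0000]
After op 2 sync(1): ref=0.0000 raw=[0.0000 0.0000 0.0000]
After op 3 tick(9): ref=9.0000 raw=[11.2500 13.5000 9.9000]
After op 4 tick(2): ref=11.0000 raw=[13.7500 16.5000 12.1000]
After op 5 tick(7): ref=18.0000 raw=[22.5000 27.0000 19.8000]
Wrap final raw readings (mod 24): 22.5000 mod 24 = 22.5000; 27.0000 mod 24 = 3.0000; 19.8000 mod 24 = 19.8000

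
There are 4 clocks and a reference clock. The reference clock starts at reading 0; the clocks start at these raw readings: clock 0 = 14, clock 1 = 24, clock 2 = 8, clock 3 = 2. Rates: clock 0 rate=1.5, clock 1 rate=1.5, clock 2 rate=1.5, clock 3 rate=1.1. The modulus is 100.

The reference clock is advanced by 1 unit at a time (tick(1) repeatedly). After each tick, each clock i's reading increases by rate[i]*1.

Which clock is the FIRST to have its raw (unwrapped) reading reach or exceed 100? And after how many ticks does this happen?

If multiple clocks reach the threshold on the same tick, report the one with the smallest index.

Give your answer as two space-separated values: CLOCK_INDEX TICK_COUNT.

Answer: 1 51

Derivation:
clock 0: start=14, rate=1.5, needs 100-14 = 86; ticks = ceil(86/1.5) = ceil(57.3333) = 58; reading at tick 58 = 14 + 1.5*58 = 101.0000
clock 1: start=24, rate=1.5, needs 100-24 = 76; ticks = ceil(76/1.5) = ceil(50.6667) = 51; reading at tick 51 = 24 + 1.5*51 = 100.5000
clock 2: start=8, rate=1.5, needs 100-8 = 92; ticks = ceil(92/1.5) = ceil(61.3333) = 62; reading at tick 62 = 8 + 1.5*62 = 101.0000
clock 3: start=2, rate=1.1, needs 100-2 = 98; ticks = ceil(98/1.1) = ceil(89.0909) = 90; reading at tick 90 = 2 + 1.1*90 = 101.0000
Minimum tick count = 51; winners = [1]; smallest index = 1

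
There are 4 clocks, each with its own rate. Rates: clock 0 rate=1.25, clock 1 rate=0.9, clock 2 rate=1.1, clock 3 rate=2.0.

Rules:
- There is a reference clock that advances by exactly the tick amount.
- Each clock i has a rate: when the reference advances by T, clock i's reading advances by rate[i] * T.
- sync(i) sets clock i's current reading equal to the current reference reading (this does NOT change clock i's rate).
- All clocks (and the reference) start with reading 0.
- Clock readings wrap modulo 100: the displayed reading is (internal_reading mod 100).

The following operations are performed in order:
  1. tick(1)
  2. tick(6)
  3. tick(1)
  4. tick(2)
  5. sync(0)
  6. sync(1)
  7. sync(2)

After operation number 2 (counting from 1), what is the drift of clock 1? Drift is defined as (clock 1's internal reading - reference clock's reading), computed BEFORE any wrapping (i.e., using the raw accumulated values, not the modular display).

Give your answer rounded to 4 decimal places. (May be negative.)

Answer: -0.7000

Derivation:
After op 1 tick(1): ref=1.0000 raw=[1.2500 0.9000 1.1000 2.0000]
After op 2 tick(6): ref=7.0000 raw=[8.7500 6.3000 7.7000 14.0000]
Drift of clock 1 after op 2: 6.3000 - 7.0000 = -0.7000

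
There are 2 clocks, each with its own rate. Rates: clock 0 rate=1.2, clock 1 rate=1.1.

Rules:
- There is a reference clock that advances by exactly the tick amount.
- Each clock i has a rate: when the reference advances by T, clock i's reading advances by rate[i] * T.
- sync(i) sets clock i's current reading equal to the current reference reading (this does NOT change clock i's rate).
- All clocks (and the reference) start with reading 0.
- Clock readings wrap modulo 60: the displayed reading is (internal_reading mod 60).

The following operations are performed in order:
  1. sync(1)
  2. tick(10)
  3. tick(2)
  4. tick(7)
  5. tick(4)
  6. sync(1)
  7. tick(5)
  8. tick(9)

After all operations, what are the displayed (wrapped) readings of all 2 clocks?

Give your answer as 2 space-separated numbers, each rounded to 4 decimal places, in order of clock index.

After op 1 sync(1): ref=0.0000 raw=[0.0000 0.0000]
After op 2 tick(10): ref=10.0000 raw=[12.0000 11.0000]
After op 3 tick(2): ref=12.0000 raw=[14.4000 13.2000]
After op 4 tick(7): ref=19.0000 raw=[22.8000 20.9000]
After op 5 tick(4): ref=23.0000 raw=[27.6000 25.3000]
After op 6 sync(1): ref=23.0000 raw=[27.6000 23.0000]
After op 7 tick(5): ref=28.0000 raw=[33.6000 28.5000]
After op 8 tick(9): ref=37.0000 raw=[44.4000 38.4000]
Wrap final raw readings (mod 60): 44.4000 mod 60 = 44.4000; 38.4000 mod 60 = 38.4000

Answer: 44.4000 38.4000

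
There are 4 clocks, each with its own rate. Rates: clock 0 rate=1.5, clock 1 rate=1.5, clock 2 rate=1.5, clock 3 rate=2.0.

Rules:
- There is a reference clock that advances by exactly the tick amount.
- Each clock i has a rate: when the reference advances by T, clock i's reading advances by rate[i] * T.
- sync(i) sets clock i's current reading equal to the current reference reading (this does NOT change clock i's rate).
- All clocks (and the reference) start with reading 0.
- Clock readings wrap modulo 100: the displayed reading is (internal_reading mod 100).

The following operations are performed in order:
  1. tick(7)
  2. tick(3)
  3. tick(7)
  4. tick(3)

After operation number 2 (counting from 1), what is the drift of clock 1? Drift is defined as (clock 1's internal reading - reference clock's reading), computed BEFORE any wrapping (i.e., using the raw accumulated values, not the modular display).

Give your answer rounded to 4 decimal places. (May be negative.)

Answer: 5.0000

Derivation:
After op 1 tick(7): ref=7.0000 raw=[10.5000 10.5000 10.5000 14.0000]
After op 2 tick(3): ref=10.0000 raw=[15.0000 15.0000 15.0000 20.0000]
Drift of clock 1 after op 2: 15.0000 - 10.0000 = 5.0000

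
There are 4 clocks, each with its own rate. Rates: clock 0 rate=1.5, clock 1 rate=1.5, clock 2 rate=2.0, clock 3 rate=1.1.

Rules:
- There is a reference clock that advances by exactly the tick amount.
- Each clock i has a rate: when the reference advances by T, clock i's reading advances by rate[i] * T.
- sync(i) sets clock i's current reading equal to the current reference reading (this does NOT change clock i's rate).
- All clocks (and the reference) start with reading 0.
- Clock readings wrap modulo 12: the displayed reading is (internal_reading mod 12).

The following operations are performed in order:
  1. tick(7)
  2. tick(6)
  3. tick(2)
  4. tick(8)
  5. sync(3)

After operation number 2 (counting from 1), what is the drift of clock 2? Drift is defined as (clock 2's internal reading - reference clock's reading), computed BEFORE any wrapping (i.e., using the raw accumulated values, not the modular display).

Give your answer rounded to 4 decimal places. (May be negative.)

Answer: 13.0000

Derivation:
After op 1 tick(7): ref=7.0000 raw=[10.5000 10.5000 14.0000 7.7000]
After op 2 tick(6): ref=13.0000 raw=[19.5000 19.5000 26.0000 14.3000]
Drift of clock 2 after op 2: 26.0000 - 13.0000 = 13.0000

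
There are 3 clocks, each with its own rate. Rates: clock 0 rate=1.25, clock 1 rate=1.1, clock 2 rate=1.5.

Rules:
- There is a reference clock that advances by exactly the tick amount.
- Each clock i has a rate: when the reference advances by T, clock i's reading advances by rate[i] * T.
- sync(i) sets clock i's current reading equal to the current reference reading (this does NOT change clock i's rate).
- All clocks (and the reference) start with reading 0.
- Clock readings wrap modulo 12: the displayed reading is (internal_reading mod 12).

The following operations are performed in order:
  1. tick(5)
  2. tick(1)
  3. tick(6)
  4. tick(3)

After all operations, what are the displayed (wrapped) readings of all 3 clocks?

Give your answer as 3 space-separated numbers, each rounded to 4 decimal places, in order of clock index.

Answer: 6.7500 4.5000 10.5000

Derivation:
After op 1 tick(5): ref=5.0000 raw=[6.2500 5.5000 7.5000]
After op 2 tick(1): ref=6.0000 raw=[7.5000 6.6000 9.0000]
After op 3 tick(6): ref=12.0000 raw=[15.0000 13.2000 18.0000]
After op 4 tick(3): ref=15.0000 raw=[18.7500 16.5000 22.5000]
Wrap final raw readings (mod 12): 18.7500 mod 12 = 6.7500; 16.5000 mod 12 = 4.5000; 22.5000 mod 12 = 10.5000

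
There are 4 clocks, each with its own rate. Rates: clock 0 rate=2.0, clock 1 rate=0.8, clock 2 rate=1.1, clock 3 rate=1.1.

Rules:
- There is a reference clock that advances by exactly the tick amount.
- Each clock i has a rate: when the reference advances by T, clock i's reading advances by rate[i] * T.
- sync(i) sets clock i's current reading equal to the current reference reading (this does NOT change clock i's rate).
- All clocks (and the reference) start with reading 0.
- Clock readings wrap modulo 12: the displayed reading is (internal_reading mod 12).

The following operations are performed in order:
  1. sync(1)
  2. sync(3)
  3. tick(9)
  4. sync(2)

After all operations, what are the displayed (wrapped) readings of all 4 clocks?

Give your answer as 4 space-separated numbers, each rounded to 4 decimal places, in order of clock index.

After op 1 sync(1): ref=0.0000 raw=[0.0000 0.0000 0.0000 0.0000]
After op 2 sync(3): ref=0.0000 raw=[0.0000 0.0000 0.0000 0.0000]
After op 3 tick(9): ref=9.0000 raw=[18.0000 7.2000 9.9000 9.9000]
After op 4 sync(2): ref=9.0000 raw=[18.0000 7.2000 9.0000 9.9000]
Wrap final raw readings (mod 12): 18.0000 mod 12 = 6.0000; 7.2000 mod 12 = 7.2000; 9.0000 mod 12 = 9.0000; 9.9000 mod 12 = 9.9000

Answer: 6.0000 7.2000 9.0000 9.9000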